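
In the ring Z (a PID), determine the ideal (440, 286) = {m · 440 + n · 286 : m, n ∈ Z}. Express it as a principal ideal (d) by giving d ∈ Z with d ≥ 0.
(440, 286) = (22); d = 22

In the PID Z, (a, b) is generated by gcd(a, b). Compute gcd(440, 286) with the extended Euclidean algorithm, tracking rows (r, s, t) with s·440 + t·286 = r:
  row A: (440, 1, 0)   [1·440 + 0·286 = 440]
  row B: (286, 0, 1)   [0·440 + 1·286 = 286]
  440 = 1·286 + 154   → row C = row A − 1·row B = (154, 1, −1)   [check: 1·440 − 1·286 = 154]
  286 = 1·154 + 132   → row D = row B − 1·row C = (132, −1, 2)   [check: −1·440 + 2·286 = 132]
  154 = 1·132 + 22   → row E = row C − 1·row D = (22, 2, −3)   [check: 2·440 − 3·286 = 22]
  132 = 6·22 + 0   → remainder 0, stop. gcd = 22 (last nonzero row E).
So gcd(440, 286) = 22, with Bézout identity 2·440 − 3·286 = 22. Containment (⊇): the Bézout identity exhibits 22 as an element of (440, 286), giving (22) ⊆ (440, 286). Containment (⊆): since 22 | 440 and 22 | 286 (440 = 22·20, 286 = 22·13), every Z-linear combination of 440 and 286 is divisible by 22, so (440, 286) ⊆ (22). Therefore (440, 286) = (22), d = 22.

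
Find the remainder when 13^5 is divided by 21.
13

Use repeated squaring. Binary(5) = 101. Walk through the bits of the exponent 5 left-to-right: at each bit after the leading one, square the running value, then multiply by 13 if the bit is 1 (always reducing mod 21):
  bit 1 = 1 (leading): start with 13.
  bit 2 = 0: square 13^2 = 169 ≡ 1 (mod 21).
  bit 3 = 1: square 1^2 = 1; bit is 1, so multiply 1·13 = 13 (mod 21).
Final value: 13^5 ≡ 13 (mod 21).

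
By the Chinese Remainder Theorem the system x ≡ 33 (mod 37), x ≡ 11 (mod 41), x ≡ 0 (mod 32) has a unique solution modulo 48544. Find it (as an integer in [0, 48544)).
The moduli 37, 41, 32 are pairwise coprime, so by the CRT there is a unique solution mod 37·41·32 = 48544.
Solve by successive substitution. Start with x ≡ 33 (mod 37).
  Combine with x ≡ 11 (mod 41): write x = 33 + 37·t and require 33 + 37·t ≡ 11 (mod 41), i.e. 37·t ≡ 11 − 33 ≡ 19 (mod 41). Since 37^(−1) ≡ 10 (mod 41), t ≡ 10·19 ≡ 26 (mod 41). So x ≡ 33 + 37·26 = 995 (mod 1517).
  Combine with x ≡ 0 (mod 32): write x = 995 + 1517·t and require 995 + 1517·t ≡ 0 (mod 32), i.e. 1517·t ≡ 0 − 995 ≡ 29 (mod 32). Since 1517^(−1) ≡ 5 (mod 32) (1517 ≡ 13 (mod 32)), t ≡ 5·29 ≡ 17 (mod 32). So x ≡ 995 + 1517·17 = 26784 (mod 48544).
Unique solution in [0, 48544): x = 26784.

Final answer: x ≡ 26784 (mod 48544); the representative in [0, 48544) is 26784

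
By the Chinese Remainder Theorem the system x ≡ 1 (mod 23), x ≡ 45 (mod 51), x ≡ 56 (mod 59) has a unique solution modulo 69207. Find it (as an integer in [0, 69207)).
The moduli 23, 51, 59 are pairwise coprime, so by the CRT there is a unique solution mod 23·51·59 = 69207.
Solve by successive substitution. Start with x ≡ 1 (mod 23).
  Combine with x ≡ 45 (mod 51): write x = 1 + 23·t and require 1 + 23·t ≡ 45 (mod 51), i.e. 23·t ≡ 45 − 1 ≡ 44 (mod 51). Since 23^(−1) ≡ 20 (mod 51), t ≡ 20·44 ≡ 13 (mod 51). So x ≡ 1 + 23·13 = 300 (mod 1173).
  Combine with x ≡ 56 (mod 59): write x = 300 + 1173·t and require 300 + 1173·t ≡ 56 (mod 59), i.e. 1173·t ≡ 56 − 300 ≡ 51 (mod 59). Since 1173^(−1) ≡ 42 (mod 59) (1173 ≡ 52 (mod 59)), t ≡ 42·51 ≡ 18 (mod 59). So x ≡ 300 + 1173·18 = 21414 (mod 69207).
Unique solution in [0, 69207): x = 21414.

Final answer: x ≡ 21414 (mod 69207); the representative in [0, 69207) is 21414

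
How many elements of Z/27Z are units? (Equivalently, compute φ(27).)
Z/27Z has φ(27) = 18 units

An element a ∈ Z/27Z is a unit iff gcd(a, 27) = 1, so the number of units is φ(27). φ is multiplicative, with φ(p^e) = p^e − p^(e−1). Factorise 27 = 3^3. Then
  φ(27) = (3^3 − 3^2) = 18 = 18.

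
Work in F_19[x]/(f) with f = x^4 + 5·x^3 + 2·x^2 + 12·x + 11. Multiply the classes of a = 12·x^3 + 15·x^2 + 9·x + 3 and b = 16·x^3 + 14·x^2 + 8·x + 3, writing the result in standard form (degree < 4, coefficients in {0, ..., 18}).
a · b ≡ 10·x^3 + 7·x^2 + 8·x + 7 (mod f(x))

Multiply as integer polynomials: a · b = 192·x^6 + 408·x^5 + 450·x^4 + 330·x^3 + 159·x^2 + 51·x + 9. Reducing coefficients mod 19: a · b ≡ 2·x^6 + 9·x^5 + 13·x^4 + 7·x^3 + 7·x^2 + 13·x + 9. Now divide by f(x) = x^4 + 5·x^3 + 2·x^2 + 12·x + 11 in F_19[x], eliminating the leading term at each step:
  leading term 2·x^6: subtract (2·x^2)·f(x) = 2·x^6 + 10·x^5 + 4·x^4 + 5·x^3 + 3·x^2, leaving 18·x^5 + 9·x^4 + 2·x^3 + 4·x^2 + 13·x + 9 (coefficients mod 19)
  leading term 18·x^5: subtract (18·x)·f(x) = 18·x^5 + 14·x^4 + 17·x^3 + 7·x^2 + 8·x, leaving 14·x^4 + 4·x^3 + 16·x^2 + 5·x + 9 (coefficients mod 19)
  leading term 14·x^4: subtract (14)·f(x) = 14·x^4 + 13·x^3 + 9·x^2 + 16·x + 2, leaving 10·x^3 + 7·x^2 + 8·x + 7 (coefficients mod 19)
The degree is now < 4, so this is the remainder. Hence a · b ≡ 10·x^3 + 7·x^2 + 8·x + 7 in F_19[x]/(f).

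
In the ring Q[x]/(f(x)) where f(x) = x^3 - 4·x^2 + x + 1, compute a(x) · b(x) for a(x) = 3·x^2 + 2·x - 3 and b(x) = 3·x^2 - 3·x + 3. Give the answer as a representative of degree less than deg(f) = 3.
a · b ≡ 117·x^2 - 27·x - 42 (mod f(x))

First multiply in Q[x] without reducing: a · b = 9·x^4 - 3·x^3 - 6·x^2 + 15·x - 9. Now divide by f(x) = x^3 - 4·x^2 + x + 1, eliminating the leading term at each step:
  leading term 9·x^4: subtract (9·x)·f(x) = 9·x^4 - 36·x^3 + 9·x^2 + 9·x, leaving 33·x^3 - 15·x^2 + 6·x - 9
  leading term 33·x^3: subtract (33)·f(x) = 33·x^3 - 132·x^2 + 33·x + 33, leaving 117·x^2 - 27·x - 42
The degree is now < 3, so this is the remainder. Hence a · b ≡ 117·x^2 - 27·x - 42 in Q[x]/(f).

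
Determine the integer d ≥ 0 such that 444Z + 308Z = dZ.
In the PID Z, (a, b) is generated by gcd(a, b). Compute gcd(444, 308) with the extended Euclidean algorithm, tracking rows (r, s, t) with s·444 + t·308 = r:
  row A: (444, 1, 0)   [1·444 + 0·308 = 444]
  row B: (308, 0, 1)   [0·444 + 1·308 = 308]
  444 = 1·308 + 136   → row C = row A − 1·row B = (136, 1, −1)   [check: 1·444 − 1·308 = 136]
  308 = 2·136 + 36   → row D = row B − 2·row C = (36, −2, 3)   [check: −2·444 + 3·308 = 36]
  136 = 3·36 + 28   → row E = row C − 3·row D = (28, 7, −10)   [check: 7·444 − 10·308 = 28]
  36 = 1·28 + 8   → row F = row D − 1·row E = (8, −9, 13)   [check: −9·444 + 13·308 = 8]
  28 = 3·8 + 4   → row G = row E − 3·row F = (4, 34, −49)   [check: 34·444 − 49·308 = 4]
  8 = 2·4 + 0   → remainder 0, stop. gcd = 4 (last nonzero row G).
So gcd(444, 308) = 4, with Bézout identity 34·444 − 49·308 = 4. Containment (⊇): the Bézout identity exhibits 4 as an element of (444, 308), giving (4) ⊆ (444, 308). Containment (⊆): since 4 | 444 and 4 | 308 (444 = 4·111, 308 = 4·77), every Z-linear combination of 444 and 308 is divisible by 4, so (444, 308) ⊆ (4). Therefore (444, 308) = (4), d = 4.

Final answer: (444, 308) = (4); d = 4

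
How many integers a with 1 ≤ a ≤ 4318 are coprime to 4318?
The number of a ∈ {1, ..., 4318} with gcd(a, 4318) = 1 is by definition Euler's totient φ(4318). φ is multiplicative, with φ(p^e) = p^e − p^(e−1). Factorise 4318 = 2 · 17 · 127. Then
  φ(4318) = (2 − 1) · (17 − 1) · (127 − 1) = 1 · 16 · 126 = 2016.
So there are 2016 such integers.

Final answer: 2016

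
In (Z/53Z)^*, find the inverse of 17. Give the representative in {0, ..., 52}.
17^(−1) ≡ 25 (mod 53)

Apply the extended Euclidean algorithm to (53, 17), tracking rows (r, s, t) with s·53 + t·17 = r. Each division r_prev = q·r_cur + r_new produces the new row as (previous row) − q·(current row):
  row A: (53, 1, 0)   [1·53 + 0·17 = 53]
  row B: (17, 0, 1)   [0·53 + 1·17 = 17]
  53 = 3·17 + 2   → row C = row A − 3·row B = (2, 1, −3)   [check: 1·53 − 3·17 = 2]
  17 = 8·2 + 1   → row D = row B − 8·row C = (1, −8, 25)   [check: −8·53 + 25·17 = 1]
  2 = 2·1 + 0   → remainder 0, stop. gcd = 1 (last nonzero row D).
The gcd is 1, so 17 is invertible mod 53. The last nonzero row gives −8·53 + 25·17 = 1, so t = 25. So 17^(−1) ≡ 25 (mod 53). Verify: 17 · 25 = 425 ≡ 1 (mod 53). ✓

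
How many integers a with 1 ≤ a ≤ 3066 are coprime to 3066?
864

The number of a ∈ {1, ..., 3066} with gcd(a, 3066) = 1 is by definition Euler's totient φ(3066). φ is multiplicative, with φ(p^e) = p^e − p^(e−1). Factorise 3066 = 2 · 3 · 7 · 73. Then
  φ(3066) = (2 − 1) · (3 − 1) · (7 − 1) · (73 − 1) = 1 · 2 · 6 · 72 = 864.
So there are 864 such integers.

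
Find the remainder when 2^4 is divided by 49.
Use repeated squaring. Binary(4) = 100. Walk through the bits of the exponent 4 left-to-right: at each bit after the leading one, square the running value, then multiply by 2 if the bit is 1 (always reducing mod 49):
  bit 1 = 1 (leading): start with 2.
  bit 2 = 0: square 2^2 = 4 (mod 49).
  bit 3 = 0: square 4^2 = 16 (mod 49).
Final value: 2^4 ≡ 16 (mod 49).

Final answer: 16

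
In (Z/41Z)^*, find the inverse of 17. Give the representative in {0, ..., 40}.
17^(−1) ≡ 29 (mod 41)

Apply the extended Euclidean algorithm to (41, 17), tracking rows (r, s, t) with s·41 + t·17 = r. Each division r_prev = q·r_cur + r_new produces the new row as (previous row) − q·(current row):
  row A: (41, 1, 0)   [1·41 + 0·17 = 41]
  row B: (17, 0, 1)   [0·41 + 1·17 = 17]
  41 = 2·17 + 7   → row C = row A − 2·row B = (7, 1, −2)   [check: 1·41 − 2·17 = 7]
  17 = 2·7 + 3   → row D = row B − 2·row C = (3, −2, 5)   [check: −2·41 + 5·17 = 3]
  7 = 2·3 + 1   → row E = row C − 2·row D = (1, 5, −12)   [check: 5·41 − 12·17 = 1]
  3 = 3·1 + 0   → remainder 0, stop. gcd = 1 (last nonzero row E).
The gcd is 1, so 17 is invertible mod 41. The last nonzero row gives 5·41 − 12·17 = 1, so t = −12. So 17^(−1) ≡ −12 ≡ 29 (mod 41). Verify: 17 · 29 = 493 ≡ 1 (mod 41). ✓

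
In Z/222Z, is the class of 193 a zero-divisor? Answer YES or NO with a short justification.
NO

gcd(193, 222) = 1, so 193 is a unit in Z/222Z (it has a multiplicative inverse). A unit cannot be a zero-divisor: if 193·b ≡ 0 then multiplying both sides by 193^(−1) gives b ≡ 0. So 193 is not a zero-divisor.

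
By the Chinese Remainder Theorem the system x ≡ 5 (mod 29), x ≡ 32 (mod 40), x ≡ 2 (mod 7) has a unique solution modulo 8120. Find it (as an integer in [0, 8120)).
x ≡ 7632 (mod 8120); the representative in [0, 8120) is 7632

The moduli 29, 40, 7 are pairwise coprime, so by the CRT there is a unique solution mod 29·40·7 = 8120.
Solve by successive substitution. Start with x ≡ 5 (mod 29).
  Combine with x ≡ 32 (mod 40): write x = 5 + 29·t and require 5 + 29·t ≡ 32 (mod 40), i.e. 29·t ≡ 32 − 5 ≡ 27 (mod 40). Since 29^(−1) ≡ 29 (mod 40), t ≡ 29·27 ≡ 23 (mod 40). So x ≡ 5 + 29·23 = 672 (mod 1160).
  Combine with x ≡ 2 (mod 7): write x = 672 + 1160·t and require 672 + 1160·t ≡ 2 (mod 7), i.e. 1160·t ≡ 2 − 672 ≡ 2 (mod 7). Since 1160^(−1) ≡ 3 (mod 7) (1160 ≡ 5 (mod 7)), t ≡ 3·2 ≡ 6 (mod 7). So x ≡ 672 + 1160·6 = 7632 (mod 8120).
Unique solution in [0, 8120): x = 7632.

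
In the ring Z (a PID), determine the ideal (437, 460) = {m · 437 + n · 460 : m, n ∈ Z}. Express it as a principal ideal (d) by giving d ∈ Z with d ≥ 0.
(437, 460) = (23); d = 23

In the PID Z, (a, b) is generated by gcd(a, b). Compute gcd(460, 437) with the extended Euclidean algorithm, tracking rows (r, s, t) with s·460 + t·437 = r:
  row A: (460, 1, 0)   [1·460 + 0·437 = 460]
  row B: (437, 0, 1)   [0·460 + 1·437 = 437]
  460 = 1·437 + 23   → row C = row A − 1·row B = (23, 1, −1)   [check: 1·460 − 1·437 = 23]
  437 = 19·23 + 0   → remainder 0, stop. gcd = 23 (last nonzero row C).
So gcd(437, 460) = 23, with Bézout identity 1·460 − 1·437 = 23. Containment (⊇): the Bézout identity exhibits 23 as an element of (437, 460), giving (23) ⊆ (437, 460). Containment (⊆): since 23 | 437 and 23 | 460 (437 = 23·19, 460 = 23·20), every Z-linear combination of 437 and 460 is divisible by 23, so (437, 460) ⊆ (23). Therefore (437, 460) = (23), d = 23.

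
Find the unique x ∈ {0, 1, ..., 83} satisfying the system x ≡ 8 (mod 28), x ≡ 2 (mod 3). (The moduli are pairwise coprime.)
x ≡ 8 (mod 84); the representative in [0, 84) is 8

The moduli 28, 3 are pairwise coprime, so by the CRT there is a unique solution mod 28·3 = 84.
Solve by successive substitution. Start with x ≡ 8 (mod 28).
  Combine with x ≡ 2 (mod 3): write x = 8 + 28·t and require 8 + 28·t ≡ 2 (mod 3), i.e. 28·t ≡ 2 − 8 ≡ 0 (mod 3). Since 28^(−1) ≡ 1 (mod 3) (28 ≡ 1 (mod 3)), t ≡ 1·0 ≡ 0 (mod 3). So x ≡ 8 + 28·0 = 8 (mod 84).
Unique solution in [0, 84): x = 8.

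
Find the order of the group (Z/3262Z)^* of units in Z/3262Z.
|(Z/3262Z)^*| = 1392

(Z/3262Z)^* consists of the classes a with gcd(a, 3262) = 1, so its order is φ(3262). φ is multiplicative, with φ(p^e) = p^e − p^(e−1). Factorise 3262 = 2 · 7 · 233. Then
  φ(3262) = (2 − 1) · (7 − 1) · (233 − 1) = 1 · 6 · 232 = 1392.
Thus |(Z/3262Z)^*| = 1392.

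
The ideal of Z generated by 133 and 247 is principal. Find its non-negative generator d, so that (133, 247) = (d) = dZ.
In the PID Z, (a, b) is generated by gcd(a, b). Compute gcd(247, 133) with the extended Euclidean algorithm, tracking rows (r, s, t) with s·247 + t·133 = r:
  row A: (247, 1, 0)   [1·247 + 0·133 = 247]
  row B: (133, 0, 1)   [0·247 + 1·133 = 133]
  247 = 1·133 + 114   → row C = row A − 1·row B = (114, 1, −1)   [check: 1·247 − 1·133 = 114]
  133 = 1·114 + 19   → row D = row B − 1·row C = (19, −1, 2)   [check: −1·247 + 2·133 = 19]
  114 = 6·19 + 0   → remainder 0, stop. gcd = 19 (last nonzero row D).
So gcd(133, 247) = 19, with Bézout identity −1·247 + 2·133 = 19. Containment (⊇): the Bézout identity exhibits 19 as an element of (133, 247), giving (19) ⊆ (133, 247). Containment (⊆): since 19 | 133 and 19 | 247 (133 = 19·7, 247 = 19·13), every Z-linear combination of 133 and 247 is divisible by 19, so (133, 247) ⊆ (19). Therefore (133, 247) = (19), d = 19.

Final answer: (133, 247) = (19); d = 19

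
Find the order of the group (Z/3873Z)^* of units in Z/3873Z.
(Z/3873Z)^* consists of the classes a with gcd(a, 3873) = 1, so its order is φ(3873). φ is multiplicative, with φ(p^e) = p^e − p^(e−1). Factorise 3873 = 3 · 1291. Then
  φ(3873) = (3 − 1) · (1291 − 1) = 2 · 1290 = 2580.
Thus |(Z/3873Z)^*| = 2580.

Final answer: |(Z/3873Z)^*| = 2580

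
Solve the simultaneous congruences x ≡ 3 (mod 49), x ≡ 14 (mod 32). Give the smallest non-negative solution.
The moduli 49, 32 are pairwise coprime, so by the CRT there is a unique solution mod 49·32 = 1568.
Solve by successive substitution. Start with x ≡ 3 (mod 49).
  Combine with x ≡ 14 (mod 32): write x = 3 + 49·t and require 3 + 49·t ≡ 14 (mod 32), i.e. 49·t ≡ 14 − 3 ≡ 11 (mod 32). Since 49^(−1) ≡ 17 (mod 32) (49 ≡ 17 (mod 32)), t ≡ 17·11 ≡ 27 (mod 32). So x ≡ 3 + 49·27 = 1326 (mod 1568).
Unique solution in [0, 1568): x = 1326.

Final answer: x ≡ 1326 (mod 1568); the representative in [0, 1568) is 1326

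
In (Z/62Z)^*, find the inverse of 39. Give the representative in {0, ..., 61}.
39^(−1) ≡ 35 (mod 62)

Apply the extended Euclidean algorithm to (62, 39), tracking rows (r, s, t) with s·62 + t·39 = r. Each division r_prev = q·r_cur + r_new produces the new row as (previous row) − q·(current row):
  row A: (62, 1, 0)   [1·62 + 0·39 = 62]
  row B: (39, 0, 1)   [0·62 + 1·39 = 39]
  62 = 1·39 + 23   → row C = row A − 1·row B = (23, 1, −1)   [check: 1·62 − 1·39 = 23]
  39 = 1·23 + 16   → row D = row B − 1·row C = (16, −1, 2)   [check: −1·62 + 2·39 = 16]
  23 = 1·16 + 7   → row E = row C − 1·row D = (7, 2, −3)   [check: 2·62 − 3·39 = 7]
  16 = 2·7 + 2   → row F = row D − 2·row E = (2, −5, 8)   [check: −5·62 + 8·39 = 2]
  7 = 3·2 + 1   → row G = row E − 3·row F = (1, 17, −27)   [check: 17·62 − 27·39 = 1]
  2 = 2·1 + 0   → remainder 0, stop. gcd = 1 (last nonzero row G).
The gcd is 1, so 39 is invertible mod 62. The last nonzero row gives 17·62 − 27·39 = 1, so t = −27. So 39^(−1) ≡ −27 ≡ 35 (mod 62). Verify: 39 · 35 = 1365 ≡ 1 (mod 62). ✓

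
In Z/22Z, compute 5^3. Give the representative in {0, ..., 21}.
15

Use repeated squaring. Binary(3) = 11. Walk through the bits of the exponent 3 left-to-right: at each bit after the leading one, square the running value, then multiply by 5 if the bit is 1 (always reducing mod 22):
  bit 1 = 1 (leading): start with 5.
  bit 2 = 1: square 5^2 = 25 ≡ 3; bit is 1, so multiply 3·5 = 15 (mod 22).
Final value: 5^3 ≡ 15 (mod 22).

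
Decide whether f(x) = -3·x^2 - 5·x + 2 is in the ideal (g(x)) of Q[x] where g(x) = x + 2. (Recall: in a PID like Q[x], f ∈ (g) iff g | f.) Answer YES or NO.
YES

In Q[x] the ideal (g) consists of all multiples of g, so f ∈ (g) iff g | f, i.e. iff the remainder of f on division by g is 0. Divide f by g (g is monic, so eliminate the leading term of the running remainder at each step):
  leading term -3·x^2: subtract (-3·x)·g(x) = -3·x^2 - 6·x, leaving x + 2
  leading term x: subtract (1)·g(x) = x + 2, leaving 0
The remainder is 0, so f(x) = g(x) · h(x) with h(x) = 1 - 3·x. Hence g | f, i.e. f ∈ (g).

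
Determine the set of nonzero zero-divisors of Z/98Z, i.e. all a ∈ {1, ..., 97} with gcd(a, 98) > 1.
nonzero zero-divisors of Z/98Z = {2, 4, 6, 7, 8, 10, 12, 14, 16, 18, 20, 21, 22, 24, 26, 28, 30, 32, 34, 35, 36, 38, 40, 42, 44, 46, 48, 49, 50, 52, 54, 56, 58, 60, 62, 63, 64, 66, 68, 70, 72, 74, 76, 77, 78, 80, 82, 84, 86, 88, 90, 91, 92, 94, 96}

An element a ∈ Z/98Z (with a ≠ 0) is a zero-divisor iff gcd(a, 98) > 1 (because a is a unit precisely when gcd(a, n) = 1, and in Z/nZ every nonzero, non-unit element is a zero-divisor). Scan a = 1, ..., 97 and keep those with gcd(a, 98) > 1:
  gcd(2, 98) = 2, gcd(4, 98) = 2, gcd(6, 98) = 2, gcd(7, 98) = 7, gcd(8, 98) = 2, gcd(10, 98) = 2, gcd(12, 98) = 2, gcd(14, 98) = 14, gcd(16, 98) = 2, gcd(18, 98) = 2, gcd(20, 98) = 2, gcd(21, 98) = 7, gcd(22, 98) = 2, gcd(24, 98) = 2, gcd(26, 98) = 2, gcd(28, 98) = 14, gcd(30, 98) = 2, gcd(32, 98) = 2, gcd(34, 98) = 2, gcd(35, 98) = 7, gcd(36, 98) = 2, gcd(38, 98) = 2, gcd(40, 98) = 2, gcd(42, 98) = 14, gcd(44, 98) = 2, gcd(46, 98) = 2, gcd(48, 98) = 2, gcd(49, 98) = 49, gcd(50, 98) = 2, gcd(52, 98) = 2, gcd(54, 98) = 2, gcd(56, 98) = 14, gcd(58, 98) = 2, gcd(60, 98) = 2, gcd(62, 98) = 2, gcd(63, 98) = 7, gcd(64, 98) = 2, gcd(66, 98) = 2, gcd(68, 98) = 2, gcd(70, 98) = 14, gcd(72, 98) = 2, gcd(74, 98) = 2, gcd(76, 98) = 2, gcd(77, 98) = 7, gcd(78, 98) = 2, gcd(80, 98) = 2, gcd(82, 98) = 2, gcd(84, 98) = 14, gcd(86, 98) = 2, gcd(88, 98) = 2, gcd(90, 98) = 2, gcd(91, 98) = 7, gcd(92, 98) = 2, gcd(94, 98) = 2, gcd(96, 98) = 2.
All other a ∈ {1, ..., 97} have gcd(a, 98) = 1 and are units. So the nonzero zero-divisors are exactly the 55 values of a appearing in this scan.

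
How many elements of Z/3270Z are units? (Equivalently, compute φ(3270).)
An element a ∈ Z/3270Z is a unit iff gcd(a, 3270) = 1, so the number of units is φ(3270). φ is multiplicative, with φ(p^e) = p^e − p^(e−1). Factorise 3270 = 2 · 3 · 5 · 109. Then
  φ(3270) = (2 − 1) · (3 − 1) · (5 − 1) · (109 − 1) = 1 · 2 · 4 · 108 = 864.

Final answer: Z/3270Z has φ(3270) = 864 units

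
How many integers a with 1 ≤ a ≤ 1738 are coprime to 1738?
780

The number of a ∈ {1, ..., 1738} with gcd(a, 1738) = 1 is by definition Euler's totient φ(1738). φ is multiplicative, with φ(p^e) = p^e − p^(e−1). Factorise 1738 = 2 · 11 · 79. Then
  φ(1738) = (2 − 1) · (11 − 1) · (79 − 1) = 1 · 10 · 78 = 780.
So there are 780 such integers.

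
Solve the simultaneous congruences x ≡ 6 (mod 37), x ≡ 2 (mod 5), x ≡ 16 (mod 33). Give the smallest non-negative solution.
x ≡ 4372 (mod 6105); the representative in [0, 6105) is 4372

The moduli 37, 5, 33 are pairwise coprime, so by the CRT there is a unique solution mod 37·5·33 = 6105.
Solve by successive substitution. Start with x ≡ 6 (mod 37).
  Combine with x ≡ 2 (mod 5): write x = 6 + 37·t and require 6 + 37·t ≡ 2 (mod 5), i.e. 37·t ≡ 2 − 6 ≡ 1 (mod 5). Since 37^(−1) ≡ 3 (mod 5) (37 ≡ 2 (mod 5)), t ≡ 3·1 ≡ 3 (mod 5). So x ≡ 6 + 37·3 = 117 (mod 185).
  Combine with x ≡ 16 (mod 33): write x = 117 + 185·t and require 117 + 185·t ≡ 16 (mod 33), i.e. 185·t ≡ 16 − 117 ≡ 31 (mod 33). Since 185^(−1) ≡ 5 (mod 33) (185 ≡ 20 (mod 33)), t ≡ 5·31 ≡ 23 (mod 33). So x ≡ 117 + 185·23 = 4372 (mod 6105).
Unique solution in [0, 6105): x = 4372.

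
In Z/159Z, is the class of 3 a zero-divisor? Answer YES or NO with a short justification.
YES

gcd(3, 159) = 3 > 1, so 3 is not a unit in Z/159Z. In Z/nZ every nonzero non-unit is a zero-divisor: explicitly, take b = 159/gcd = 53 ≠ 0 (mod 159); then 3·53 = 159 = 1·159, i.e. 3·53 ≡ 0 (mod 159). So 3 is a zero-divisor.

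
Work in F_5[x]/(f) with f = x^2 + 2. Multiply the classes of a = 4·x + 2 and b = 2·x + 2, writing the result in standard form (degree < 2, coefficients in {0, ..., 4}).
a · b ≡ 2·x + 3 (mod f(x))

Multiply as integer polynomials: a · b = 8·x^2 + 12·x + 4. Reducing coefficients mod 5: a · b ≡ 3·x^2 + 2·x + 4. Now divide by f(x) = x^2 + 2 in F_5[x], eliminating the leading term at each step:
  leading term 3·x^2: subtract (3)·f(x) = 3·x^2 + 1, leaving 2·x + 3 (coefficients mod 5)
The degree is now < 2, so this is the remainder. Hence a · b ≡ 2·x + 3 in F_5[x]/(f).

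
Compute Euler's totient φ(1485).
φ is multiplicative, with φ(p^e) = p^e − p^(e−1). Factorise 1485 = 3^3 · 5 · 11. Then
  φ(1485) = (3^3 − 3^2) · (5 − 1) · (11 − 1) = 18 · 4 · 10 = 720.

Final answer: φ(1485) = 720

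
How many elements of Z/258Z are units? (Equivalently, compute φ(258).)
Z/258Z has φ(258) = 84 units

An element a ∈ Z/258Z is a unit iff gcd(a, 258) = 1, so the number of units is φ(258). φ is multiplicative, with φ(p^e) = p^e − p^(e−1). Factorise 258 = 2 · 3 · 43. Then
  φ(258) = (2 − 1) · (3 − 1) · (43 − 1) = 1 · 2 · 42 = 84.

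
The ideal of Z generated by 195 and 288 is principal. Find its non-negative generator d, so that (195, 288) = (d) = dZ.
In the PID Z, (a, b) is generated by gcd(a, b). Compute gcd(288, 195) with the extended Euclidean algorithm, tracking rows (r, s, t) with s·288 + t·195 = r:
  row A: (288, 1, 0)   [1·288 + 0·195 = 288]
  row B: (195, 0, 1)   [0·288 + 1·195 = 195]
  288 = 1·195 + 93   → row C = row A − 1·row B = (93, 1, −1)   [check: 1·288 − 1·195 = 93]
  195 = 2·93 + 9   → row D = row B − 2·row C = (9, −2, 3)   [check: −2·288 + 3·195 = 9]
  93 = 10·9 + 3   → row E = row C − 10·row D = (3, 21, −31)   [check: 21·288 − 31·195 = 3]
  9 = 3·3 + 0   → remainder 0, stop. gcd = 3 (last nonzero row E).
So gcd(195, 288) = 3, with Bézout identity 21·288 − 31·195 = 3. Containment (⊇): the Bézout identity exhibits 3 as an element of (195, 288), giving (3) ⊆ (195, 288). Containment (⊆): since 3 | 195 and 3 | 288 (195 = 3·65, 288 = 3·96), every Z-linear combination of 195 and 288 is divisible by 3, so (195, 288) ⊆ (3). Therefore (195, 288) = (3), d = 3.

Final answer: (195, 288) = (3); d = 3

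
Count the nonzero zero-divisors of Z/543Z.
In Z/543Z each nonzero element is either a unit (gcd with 543 is 1) or a zero-divisor (gcd > 1). The number of units is φ(543): factorise 543 = 3 · 181, so φ(543) = (3 − 1) · (181 − 1) = 2 · 180 = 360. The nonzero elements number 543 − 1 = 542. Hence the nonzero zero-divisors number 542 − 360 = 182.

Final answer: Z/543Z has 182 nonzero zero-divisors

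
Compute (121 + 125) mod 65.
Reduce the summands first: 121 ≡ 56, 125 ≡ 60 (mod 65), so 121 + 125 ≡ 56 + 60 (mod 65). 56 + 60 = 116; 116 = 1·65 + 51, so (121 + 125) mod 65 = 51.

Final answer: 51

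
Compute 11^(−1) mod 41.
Apply the extended Euclidean algorithm to (41, 11), tracking rows (r, s, t) with s·41 + t·11 = r. Each division r_prev = q·r_cur + r_new produces the new row as (previous row) − q·(current row):
  row A: (41, 1, 0)   [1·41 + 0·11 = 41]
  row B: (11, 0, 1)   [0·41 + 1·11 = 11]
  41 = 3·11 + 8   → row C = row A − 3·row B = (8, 1, −3)   [check: 1·41 − 3·11 = 8]
  11 = 1·8 + 3   → row D = row B − 1·row C = (3, −1, 4)   [check: −1·41 + 4·11 = 3]
  8 = 2·3 + 2   → row E = row C − 2·row D = (2, 3, −11)   [check: 3·41 − 11·11 = 2]
  3 = 1·2 + 1   → row F = row D − 1·row E = (1, −4, 15)   [check: −4·41 + 15·11 = 1]
  2 = 2·1 + 0   → remainder 0, stop. gcd = 1 (last nonzero row F).
The gcd is 1, so 11 is invertible mod 41. The last nonzero row gives −4·41 + 15·11 = 1, so t = 15. So 11^(−1) ≡ 15 (mod 41). Verify: 11 · 15 = 165 ≡ 1 (mod 41). ✓

Final answer: 11^(−1) ≡ 15 (mod 41)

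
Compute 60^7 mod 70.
60

Use repeated squaring. Binary(7) = 111. Walk through the bits of the exponent 7 left-to-right: at each bit after the leading one, square the running value, then multiply by 60 if the bit is 1 (always reducing mod 70):
  bit 1 = 1 (leading): start with 60.
  bit 2 = 1: square 60^2 = 3600 ≡ 30; bit is 1, so multiply 30·60 = 1800 ≡ 50 (mod 70).
  bit 3 = 1: square 50^2 = 2500 ≡ 50; bit is 1, so multiply 50·60 = 3000 ≡ 60 (mod 70).
Final value: 60^7 ≡ 60 (mod 70).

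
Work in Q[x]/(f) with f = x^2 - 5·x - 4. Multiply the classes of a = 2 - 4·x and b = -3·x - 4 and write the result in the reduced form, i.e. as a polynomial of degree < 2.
First multiply in Q[x] without reducing: a · b = 12·x^2 + 10·x - 8. Now divide by f(x) = x^2 - 5·x - 4, eliminating the leading term at each step:
  leading term 12·x^2: subtract (12)·f(x) = 12·x^2 - 60·x - 48, leaving 70·x + 40
The degree is now < 2, so this is the remainder. Hence a · b ≡ 70·x + 40 in Q[x]/(f).

Final answer: a · b ≡ 70·x + 40 (mod f(x))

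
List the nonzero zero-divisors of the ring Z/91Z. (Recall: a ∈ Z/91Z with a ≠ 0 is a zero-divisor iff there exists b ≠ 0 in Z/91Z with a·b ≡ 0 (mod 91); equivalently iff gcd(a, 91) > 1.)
nonzero zero-divisors of Z/91Z = {7, 13, 14, 21, 26, 28, 35, 39, 42, 49, 52, 56, 63, 65, 70, 77, 78, 84}

An element a ∈ Z/91Z (with a ≠ 0) is a zero-divisor iff gcd(a, 91) > 1 (because a is a unit precisely when gcd(a, n) = 1, and in Z/nZ every nonzero, non-unit element is a zero-divisor). Scan a = 1, ..., 90 and keep those with gcd(a, 91) > 1:
  gcd(7, 91) = 7, gcd(13, 91) = 13, gcd(14, 91) = 7, gcd(21, 91) = 7, gcd(26, 91) = 13, gcd(28, 91) = 7, gcd(35, 91) = 7, gcd(39, 91) = 13, gcd(42, 91) = 7, gcd(49, 91) = 7, gcd(52, 91) = 13, gcd(56, 91) = 7, gcd(63, 91) = 7, gcd(65, 91) = 13, gcd(70, 91) = 7, gcd(77, 91) = 7, gcd(78, 91) = 13, gcd(84, 91) = 7.
All other a ∈ {1, ..., 90} have gcd(a, 91) = 1 and are units. So the nonzero zero-divisors are exactly the 18 values of a appearing in this scan.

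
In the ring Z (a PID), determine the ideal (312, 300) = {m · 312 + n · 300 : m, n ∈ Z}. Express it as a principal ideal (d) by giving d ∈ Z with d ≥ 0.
(312, 300) = (12); d = 12

In the PID Z, (a, b) is generated by gcd(a, b). Compute gcd(312, 300) with the extended Euclidean algorithm, tracking rows (r, s, t) with s·312 + t·300 = r:
  row A: (312, 1, 0)   [1·312 + 0·300 = 312]
  row B: (300, 0, 1)   [0·312 + 1·300 = 300]
  312 = 1·300 + 12   → row C = row A − 1·row B = (12, 1, −1)   [check: 1·312 − 1·300 = 12]
  300 = 25·12 + 0   → remainder 0, stop. gcd = 12 (last nonzero row C).
So gcd(312, 300) = 12, with Bézout identity 1·312 − 1·300 = 12. Containment (⊇): the Bézout identity exhibits 12 as an element of (312, 300), giving (12) ⊆ (312, 300). Containment (⊆): since 12 | 312 and 12 | 300 (312 = 12·26, 300 = 12·25), every Z-linear combination of 312 and 300 is divisible by 12, so (312, 300) ⊆ (12). Therefore (312, 300) = (12), d = 12.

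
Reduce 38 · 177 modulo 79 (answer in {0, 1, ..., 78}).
11

Reduce the factors first: 177 ≡ 19 (mod 79), so 38 · 177 ≡ 38 · 19 (mod 79). 38 · 19 = 722. Dividing by 79: 722 = 9·79 + 11. So (38 · 177) mod 79 = 11.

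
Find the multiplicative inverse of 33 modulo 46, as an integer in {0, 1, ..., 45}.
33^(−1) ≡ 7 (mod 46)

Apply the extended Euclidean algorithm to (46, 33), tracking rows (r, s, t) with s·46 + t·33 = r. Each division r_prev = q·r_cur + r_new produces the new row as (previous row) − q·(current row):
  row A: (46, 1, 0)   [1·46 + 0·33 = 46]
  row B: (33, 0, 1)   [0·46 + 1·33 = 33]
  46 = 1·33 + 13   → row C = row A − 1·row B = (13, 1, −1)   [check: 1·46 − 1·33 = 13]
  33 = 2·13 + 7   → row D = row B − 2·row C = (7, −2, 3)   [check: −2·46 + 3·33 = 7]
  13 = 1·7 + 6   → row E = row C − 1·row D = (6, 3, −4)   [check: 3·46 − 4·33 = 6]
  7 = 1·6 + 1   → row F = row D − 1·row E = (1, −5, 7)   [check: −5·46 + 7·33 = 1]
  6 = 6·1 + 0   → remainder 0, stop. gcd = 1 (last nonzero row F).
The gcd is 1, so 33 is invertible mod 46. The last nonzero row gives −5·46 + 7·33 = 1, so t = 7. So 33^(−1) ≡ 7 (mod 46). Verify: 33 · 7 = 231 ≡ 1 (mod 46). ✓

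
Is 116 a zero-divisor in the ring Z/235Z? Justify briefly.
gcd(116, 235) = 1, so 116 is a unit in Z/235Z (it has a multiplicative inverse). A unit cannot be a zero-divisor: if 116·b ≡ 0 then multiplying both sides by 116^(−1) gives b ≡ 0. So 116 is not a zero-divisor.

Final answer: NO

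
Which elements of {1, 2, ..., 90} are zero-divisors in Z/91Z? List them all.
nonzero zero-divisors of Z/91Z = {7, 13, 14, 21, 26, 28, 35, 39, 42, 49, 52, 56, 63, 65, 70, 77, 78, 84}

An element a ∈ Z/91Z (with a ≠ 0) is a zero-divisor iff gcd(a, 91) > 1 (because a is a unit precisely when gcd(a, n) = 1, and in Z/nZ every nonzero, non-unit element is a zero-divisor). Scan a = 1, ..., 90 and keep those with gcd(a, 91) > 1:
  gcd(7, 91) = 7, gcd(13, 91) = 13, gcd(14, 91) = 7, gcd(21, 91) = 7, gcd(26, 91) = 13, gcd(28, 91) = 7, gcd(35, 91) = 7, gcd(39, 91) = 13, gcd(42, 91) = 7, gcd(49, 91) = 7, gcd(52, 91) = 13, gcd(56, 91) = 7, gcd(63, 91) = 7, gcd(65, 91) = 13, gcd(70, 91) = 7, gcd(77, 91) = 7, gcd(78, 91) = 13, gcd(84, 91) = 7.
All other a ∈ {1, ..., 90} have gcd(a, 91) = 1 and are units. So the nonzero zero-divisors are exactly the 18 values of a appearing in this scan.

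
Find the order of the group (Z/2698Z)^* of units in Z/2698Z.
|(Z/2698Z)^*| = 1260

(Z/2698Z)^* consists of the classes a with gcd(a, 2698) = 1, so its order is φ(2698). φ is multiplicative, with φ(p^e) = p^e − p^(e−1). Factorise 2698 = 2 · 19 · 71. Then
  φ(2698) = (2 − 1) · (19 − 1) · (71 − 1) = 1 · 18 · 70 = 1260.
Thus |(Z/2698Z)^*| = 1260.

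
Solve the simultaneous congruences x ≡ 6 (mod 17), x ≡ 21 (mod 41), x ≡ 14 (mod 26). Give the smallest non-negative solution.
x ≡ 15068 (mod 18122); the representative in [0, 18122) is 15068

The moduli 17, 41, 26 are pairwise coprime, so by the CRT there is a unique solution mod 17·41·26 = 18122.
Solve by successive substitution. Start with x ≡ 6 (mod 17).
  Combine with x ≡ 21 (mod 41): write x = 6 + 17·t and require 6 + 17·t ≡ 21 (mod 41), i.e. 17·t ≡ 21 − 6 ≡ 15 (mod 41). Since 17^(−1) ≡ 29 (mod 41), t ≡ 29·15 ≡ 25 (mod 41). So x ≡ 6 + 17·25 = 431 (mod 697).
  Combine with x ≡ 14 (mod 26): write x = 431 + 697·t and require 431 + 697·t ≡ 14 (mod 26), i.e. 697·t ≡ 14 − 431 ≡ 25 (mod 26). Since 697^(−1) ≡ 5 (mod 26) (697 ≡ 21 (mod 26)), t ≡ 5·25 ≡ 21 (mod 26). So x ≡ 431 + 697·21 = 15068 (mod 18122).
Unique solution in [0, 18122): x = 15068.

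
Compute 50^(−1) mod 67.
Apply the extended Euclidean algorithm to (67, 50), tracking rows (r, s, t) with s·67 + t·50 = r. Each division r_prev = q·r_cur + r_new produces the new row as (previous row) − q·(current row):
  row A: (67, 1, 0)   [1·67 + 0·50 = 67]
  row B: (50, 0, 1)   [0·67 + 1·50 = 50]
  67 = 1·50 + 17   → row C = row A − 1·row B = (17, 1, −1)   [check: 1·67 − 1·50 = 17]
  50 = 2·17 + 16   → row D = row B − 2·row C = (16, −2, 3)   [check: −2·67 + 3·50 = 16]
  17 = 1·16 + 1   → row E = row C − 1·row D = (1, 3, −4)   [check: 3·67 − 4·50 = 1]
  16 = 16·1 + 0   → remainder 0, stop. gcd = 1 (last nonzero row E).
The gcd is 1, so 50 is invertible mod 67. The last nonzero row gives 3·67 − 4·50 = 1, so t = −4. So 50^(−1) ≡ −4 ≡ 63 (mod 67). Verify: 50 · 63 = 3150 ≡ 1 (mod 67). ✓

Final answer: 50^(−1) ≡ 63 (mod 67)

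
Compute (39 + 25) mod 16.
Reduce the summands first: 39 ≡ 7, 25 ≡ 9 (mod 16), so 39 + 25 ≡ 7 + 9 (mod 16). 7 + 9 = 16; 16 = 1·16 + 0, so (39 + 25) mod 16 = 0.

Final answer: 0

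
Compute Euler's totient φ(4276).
φ is multiplicative, with φ(p^e) = p^e − p^(e−1). Factorise 4276 = 2^2 · 1069. Then
  φ(4276) = (2^2 − 2^1) · (1069 − 1) = 2 · 1068 = 2136.

Final answer: φ(4276) = 2136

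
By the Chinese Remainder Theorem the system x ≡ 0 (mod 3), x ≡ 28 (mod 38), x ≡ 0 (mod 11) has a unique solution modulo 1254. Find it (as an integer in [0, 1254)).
x ≡ 66 (mod 1254); the representative in [0, 1254) is 66

The moduli 3, 38, 11 are pairwise coprime, so by the CRT there is a unique solution mod 3·38·11 = 1254.
Solve by successive substitution. Start with x ≡ 0 (mod 3).
  Combine with x ≡ 28 (mod 38): write x = 3·t and require 3·t ≡ 28 (mod 38). Since 3^(−1) ≡ 13 (mod 38), t ≡ 13·28 ≡ 22 (mod 38). So x ≡ 3·22 = 66 (mod 114).
  Combine with x ≡ 0 (mod 11): write x = 66 + 114·t and require 66 + 114·t ≡ 0 (mod 11), i.e. 114·t ≡ 0 − 66 ≡ 0 (mod 11). Since 114^(−1) ≡ 3 (mod 11) (114 ≡ 4 (mod 11)), t ≡ 3·0 ≡ 0 (mod 11). So x ≡ 66 + 114·0 = 66 (mod 1254).
Unique solution in [0, 1254): x = 66.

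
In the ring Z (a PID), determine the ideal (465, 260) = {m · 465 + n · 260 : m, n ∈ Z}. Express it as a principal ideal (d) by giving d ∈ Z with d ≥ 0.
(465, 260) = (5); d = 5

In the PID Z, (a, b) is generated by gcd(a, b). Compute gcd(465, 260) with the extended Euclidean algorithm, tracking rows (r, s, t) with s·465 + t·260 = r:
  row A: (465, 1, 0)   [1·465 + 0·260 = 465]
  row B: (260, 0, 1)   [0·465 + 1·260 = 260]
  465 = 1·260 + 205   → row C = row A − 1·row B = (205, 1, −1)   [check: 1·465 − 1·260 = 205]
  260 = 1·205 + 55   → row D = row B − 1·row C = (55, −1, 2)   [check: −1·465 + 2·260 = 55]
  205 = 3·55 + 40   → row E = row C − 3·row D = (40, 4, −7)   [check: 4·465 − 7·260 = 40]
  55 = 1·40 + 15   → row F = row D − 1·row E = (15, −5, 9)   [check: −5·465 + 9·260 = 15]
  40 = 2·15 + 10   → row G = row E − 2·row F = (10, 14, −25)   [check: 14·465 − 25·260 = 10]
  15 = 1·10 + 5   → row H = row F − 1·row G = (5, −19, 34)   [check: −19·465 + 34·260 = 5]
  10 = 2·5 + 0   → remainder 0, stop. gcd = 5 (last nonzero row H).
So gcd(465, 260) = 5, with Bézout identity −19·465 + 34·260 = 5. Containment (⊇): the Bézout identity exhibits 5 as an element of (465, 260), giving (5) ⊆ (465, 260). Containment (⊆): since 5 | 465 and 5 | 260 (465 = 5·93, 260 = 5·52), every Z-linear combination of 465 and 260 is divisible by 5, so (465, 260) ⊆ (5). Therefore (465, 260) = (5), d = 5.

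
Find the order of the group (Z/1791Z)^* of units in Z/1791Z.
(Z/1791Z)^* consists of the classes a with gcd(a, 1791) = 1, so its order is φ(1791). φ is multiplicative, with φ(p^e) = p^e − p^(e−1). Factorise 1791 = 3^2 · 199. Then
  φ(1791) = (3^2 − 3^1) · (199 − 1) = 6 · 198 = 1188.
Thus |(Z/1791Z)^*| = 1188.

Final answer: |(Z/1791Z)^*| = 1188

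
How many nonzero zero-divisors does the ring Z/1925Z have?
Z/1925Z has 724 nonzero zero-divisors

In Z/1925Z each nonzero element is either a unit (gcd with 1925 is 1) or a zero-divisor (gcd > 1). The number of units is φ(1925): factorise 1925 = 5^2 · 7 · 11, so φ(1925) = (5^2 − 5^1) · (7 − 1) · (11 − 1) = 20 · 6 · 10 = 1200. The nonzero elements number 1925 − 1 = 1924. Hence the nonzero zero-divisors number 1924 − 1200 = 724.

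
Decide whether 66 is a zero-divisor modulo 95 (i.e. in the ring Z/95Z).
NO

gcd(66, 95) = 1, so 66 is a unit in Z/95Z (it has a multiplicative inverse). A unit cannot be a zero-divisor: if 66·b ≡ 0 then multiplying both sides by 66^(−1) gives b ≡ 0. So 66 is not a zero-divisor.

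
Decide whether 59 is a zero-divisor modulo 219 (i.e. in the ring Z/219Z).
NO

gcd(59, 219) = 1, so 59 is a unit in Z/219Z (it has a multiplicative inverse). A unit cannot be a zero-divisor: if 59·b ≡ 0 then multiplying both sides by 59^(−1) gives b ≡ 0. So 59 is not a zero-divisor.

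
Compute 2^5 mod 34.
Use repeated squaring. Binary(5) = 101. Walk through the bits of the exponent 5 left-to-right: at each bit after the leading one, square the running value, then multiply by 2 if the bit is 1 (always reducing mod 34):
  bit 1 = 1 (leading): start with 2.
  bit 2 = 0: square 2^2 = 4 (mod 34).
  bit 3 = 1: square 4^2 = 16; bit is 1, so multiply 16·2 = 32 (mod 34).
Final value: 2^5 ≡ 32 (mod 34).

Final answer: 32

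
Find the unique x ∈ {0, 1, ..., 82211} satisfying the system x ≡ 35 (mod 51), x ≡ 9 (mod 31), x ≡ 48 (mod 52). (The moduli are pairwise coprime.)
The moduli 51, 31, 52 are pairwise coprime, so by the CRT there is a unique solution mod 51·31·52 = 82212.
Solve by successive substitution. Start with x ≡ 35 (mod 51).
  Combine with x ≡ 9 (mod 31): write x = 35 + 51·t and require 35 + 51·t ≡ 9 (mod 31), i.e. 51·t ≡ 9 − 35 ≡ 5 (mod 31). Since 51^(−1) ≡ 14 (mod 31) (51 ≡ 20 (mod 31)), t ≡ 14·5 ≡ 8 (mod 31). So x ≡ 35 + 51·8 = 443 (mod 1581).
  Combine with x ≡ 48 (mod 52): write x = 443 + 1581·t and require 443 + 1581·t ≡ 48 (mod 52), i.e. 1581·t ≡ 48 − 443 ≡ 21 (mod 52). Since 1581^(−1) ≡ 5 (mod 52) (1581 ≡ 21 (mod 52)), t ≡ 5·21 ≡ 1 (mod 52). So x ≡ 443 + 1581·1 = 2024 (mod 82212).
Unique solution in [0, 82212): x = 2024.

Final answer: x ≡ 2024 (mod 82212); the representative in [0, 82212) is 2024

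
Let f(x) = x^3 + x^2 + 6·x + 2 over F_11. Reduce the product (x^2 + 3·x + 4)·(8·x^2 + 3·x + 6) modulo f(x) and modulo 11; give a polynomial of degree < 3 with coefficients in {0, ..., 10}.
a · b ≡ 2·x^2 + 10·x + 8 (mod f(x))

Multiply as integer polynomials: a · b = 8·x^4 + 27·x^3 + 47·x^2 + 30·x + 24. Reducing coefficients mod 11: a · b ≡ 8·x^4 + 5·x^3 + 3·x^2 + 8·x + 2. Now divide by f(x) = x^3 + x^2 + 6·x + 2 in F_11[x], eliminating the leading term at each step:
  leading term 8·x^4: subtract (8·x)·f(x) = 8·x^4 + 8·x^3 + 4·x^2 + 5·x, leaving 8·x^3 + 10·x^2 + 3·x + 2 (coefficients mod 11)
  leading term 8·x^3: subtract (8)·f(x) = 8·x^3 + 8·x^2 + 4·x + 5, leaving 2·x^2 + 10·x + 8 (coefficients mod 11)
The degree is now < 3, so this is the remainder. Hence a · b ≡ 2·x^2 + 10·x + 8 in F_11[x]/(f).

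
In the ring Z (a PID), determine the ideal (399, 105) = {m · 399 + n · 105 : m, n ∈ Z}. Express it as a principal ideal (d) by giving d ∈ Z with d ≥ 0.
In the PID Z, (a, b) is generated by gcd(a, b). Compute gcd(399, 105) with the extended Euclidean algorithm, tracking rows (r, s, t) with s·399 + t·105 = r:
  row A: (399, 1, 0)   [1·399 + 0·105 = 399]
  row B: (105, 0, 1)   [0·399 + 1·105 = 105]
  399 = 3·105 + 84   → row C = row A − 3·row B = (84, 1, −3)   [check: 1·399 − 3·105 = 84]
  105 = 1·84 + 21   → row D = row B − 1·row C = (21, −1, 4)   [check: −1·399 + 4·105 = 21]
  84 = 4·21 + 0   → remainder 0, stop. gcd = 21 (last nonzero row D).
So gcd(399, 105) = 21, with Bézout identity −1·399 + 4·105 = 21. Containment (⊇): the Bézout identity exhibits 21 as an element of (399, 105), giving (21) ⊆ (399, 105). Containment (⊆): since 21 | 399 and 21 | 105 (399 = 21·19, 105 = 21·5), every Z-linear combination of 399 and 105 is divisible by 21, so (399, 105) ⊆ (21). Therefore (399, 105) = (21), d = 21.

Final answer: (399, 105) = (21); d = 21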